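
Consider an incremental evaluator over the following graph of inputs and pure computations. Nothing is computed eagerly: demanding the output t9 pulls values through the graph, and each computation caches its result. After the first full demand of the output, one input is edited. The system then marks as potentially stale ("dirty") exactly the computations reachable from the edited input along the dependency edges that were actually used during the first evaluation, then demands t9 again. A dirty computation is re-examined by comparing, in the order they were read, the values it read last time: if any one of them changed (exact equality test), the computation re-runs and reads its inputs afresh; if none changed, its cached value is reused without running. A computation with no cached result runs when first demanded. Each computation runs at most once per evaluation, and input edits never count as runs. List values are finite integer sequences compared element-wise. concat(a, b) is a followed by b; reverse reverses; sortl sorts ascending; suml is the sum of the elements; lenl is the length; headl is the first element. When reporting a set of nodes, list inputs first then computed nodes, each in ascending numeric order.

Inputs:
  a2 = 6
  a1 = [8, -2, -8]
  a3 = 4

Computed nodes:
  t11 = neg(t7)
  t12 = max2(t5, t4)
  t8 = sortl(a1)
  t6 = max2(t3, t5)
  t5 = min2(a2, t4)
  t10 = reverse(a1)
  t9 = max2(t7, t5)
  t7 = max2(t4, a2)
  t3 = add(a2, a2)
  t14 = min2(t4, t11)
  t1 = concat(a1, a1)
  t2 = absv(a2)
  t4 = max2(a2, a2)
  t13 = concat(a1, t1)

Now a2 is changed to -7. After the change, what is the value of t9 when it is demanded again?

t9 now evaluates to -7.

Initial pass — values computed on the first demand:
  t4 = max2(6, 6) = 6
  t5 = min2(6, 6) = 6
  t7 = max2(6, 6) = 6
  t9 = max2(6, 6) = 6

Second demand — change propagation:
  t4: re-runs because a2 6->-7; a2 6->-7; new result -7.
  t5: re-runs because a2 6->-7; t4 6->-7; new result -7.
  t7: re-runs because t4 6->-7; a2 6->-7; new result -7.
  t9: re-runs because t7 6->-7; t5 6->-7; new result -7.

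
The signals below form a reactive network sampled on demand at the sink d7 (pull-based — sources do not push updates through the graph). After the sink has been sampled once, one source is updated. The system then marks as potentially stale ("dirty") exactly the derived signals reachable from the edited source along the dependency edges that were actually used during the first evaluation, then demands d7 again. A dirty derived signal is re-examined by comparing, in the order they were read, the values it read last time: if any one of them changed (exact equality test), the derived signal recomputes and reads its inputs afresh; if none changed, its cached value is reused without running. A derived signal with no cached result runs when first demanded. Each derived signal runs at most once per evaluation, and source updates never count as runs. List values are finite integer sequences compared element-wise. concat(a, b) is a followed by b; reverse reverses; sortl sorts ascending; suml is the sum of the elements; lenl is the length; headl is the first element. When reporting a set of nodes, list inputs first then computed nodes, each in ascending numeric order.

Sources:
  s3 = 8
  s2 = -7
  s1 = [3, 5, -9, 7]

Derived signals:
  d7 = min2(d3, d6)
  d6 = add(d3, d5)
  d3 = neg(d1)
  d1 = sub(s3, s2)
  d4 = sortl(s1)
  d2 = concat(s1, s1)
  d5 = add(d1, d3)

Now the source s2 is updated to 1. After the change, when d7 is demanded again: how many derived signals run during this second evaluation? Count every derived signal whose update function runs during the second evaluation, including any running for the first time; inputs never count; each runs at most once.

Run set: d1, d3, d5, d6, d7 (5 run).

Initial pass — values computed on the first demand:
  d1 = sub(8, -7) = 15
  d3 = neg(15) = -15
  d5 = add(15, -15) = 0
  d6 = add(-15, 0) = -15
  d7 = min2(-15, -15) = -15

Second demand — change propagation:
  d1: re-runs because s2 -7->1; new result 7.
  d3: re-runs because d1 15->7; new result -7.
  d5: re-runs because d1 15->7; d3 -15->-7; new result 0 (unchanged).
  d6: re-runs because d3 -15->-7; new result -7.
  d7: re-runs because d3 -15->-7; d6 -15->-7; new result -7.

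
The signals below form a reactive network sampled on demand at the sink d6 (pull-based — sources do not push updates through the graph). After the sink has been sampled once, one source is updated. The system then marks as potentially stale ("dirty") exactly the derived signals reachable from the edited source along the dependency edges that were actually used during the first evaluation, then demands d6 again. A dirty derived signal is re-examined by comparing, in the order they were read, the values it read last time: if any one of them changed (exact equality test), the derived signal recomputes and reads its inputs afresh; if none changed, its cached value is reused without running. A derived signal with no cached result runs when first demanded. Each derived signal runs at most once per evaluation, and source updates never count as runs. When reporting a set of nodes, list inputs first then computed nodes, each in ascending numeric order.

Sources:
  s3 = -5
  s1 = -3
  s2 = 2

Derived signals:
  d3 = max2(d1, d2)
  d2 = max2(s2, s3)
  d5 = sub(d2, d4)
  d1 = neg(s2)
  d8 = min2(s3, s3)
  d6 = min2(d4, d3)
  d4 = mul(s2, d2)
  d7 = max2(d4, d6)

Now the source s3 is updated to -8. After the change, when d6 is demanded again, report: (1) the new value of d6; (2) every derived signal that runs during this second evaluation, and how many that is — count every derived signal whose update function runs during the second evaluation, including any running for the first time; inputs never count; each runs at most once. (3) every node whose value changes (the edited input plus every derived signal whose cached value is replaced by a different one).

d6 now evaluates to 2.
Run set: d2 (1 run).
Changed values: s3.
The important point: d2 recomputes to an identical value, and the output ends up unchanged.

Initial pass — values computed on the first demand:
  d1 = neg(2) = -2
  d2 = max2(2, -5) = 2
  d3 = max2(-2, 2) = 2
  d4 = mul(2, 2) = 4
  d6 = min2(4, 2) = 2

Second demand — change propagation:
  d2: re-runs because s3 -5->-8; new result 2 (unchanged).
  d3: re-examined; everything it read last time is the same (d1 unchanged, d2 unchanged) — cache 2 kept, no run.
  d4: re-examined; everything it read last time is the same (s2 unchanged, d2 unchanged) — cache 4 kept, no run.
  d6: re-examined; everything it read last time is the same (d4 unchanged, d3 unchanged) — cache 2 kept, no run.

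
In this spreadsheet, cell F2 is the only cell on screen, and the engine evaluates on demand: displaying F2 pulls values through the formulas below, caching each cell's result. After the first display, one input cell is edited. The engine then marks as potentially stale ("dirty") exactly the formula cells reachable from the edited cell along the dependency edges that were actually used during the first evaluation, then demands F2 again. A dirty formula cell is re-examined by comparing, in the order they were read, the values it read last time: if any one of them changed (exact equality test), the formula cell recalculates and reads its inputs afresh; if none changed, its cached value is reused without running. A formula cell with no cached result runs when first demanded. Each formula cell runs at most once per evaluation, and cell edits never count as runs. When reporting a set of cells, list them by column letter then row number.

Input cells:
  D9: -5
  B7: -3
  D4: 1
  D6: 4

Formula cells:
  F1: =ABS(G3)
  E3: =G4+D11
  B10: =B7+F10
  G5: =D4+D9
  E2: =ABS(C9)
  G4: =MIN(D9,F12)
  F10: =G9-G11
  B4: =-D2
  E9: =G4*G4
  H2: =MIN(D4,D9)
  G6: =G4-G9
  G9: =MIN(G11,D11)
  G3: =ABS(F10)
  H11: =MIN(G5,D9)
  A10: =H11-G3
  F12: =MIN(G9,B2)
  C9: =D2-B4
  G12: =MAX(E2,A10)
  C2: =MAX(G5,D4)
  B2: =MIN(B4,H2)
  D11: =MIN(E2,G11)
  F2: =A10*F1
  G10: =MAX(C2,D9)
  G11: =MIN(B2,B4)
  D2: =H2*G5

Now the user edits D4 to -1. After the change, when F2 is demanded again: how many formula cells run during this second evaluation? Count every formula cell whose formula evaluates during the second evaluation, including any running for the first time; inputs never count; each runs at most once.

Run set: A10, B2, B4, C9, D2, D11, E2, F2, F10, G5, G9, G11, H2, H11 (14 run).
The important point: at G3 every value read last time is unchanged, so the dirty flag clears without a run.

Initial pass — values computed on the first demand:
  G5 = 1 + -5 = -4
  H2 = MIN(1, -5) = -5
  D2 = -5 * -4 = 20
  B4 = -(20) = -20
  B2 = MIN(-20, -5) = -20
  C9 = 20 - -20 = 40
  E2 = ABS(40) = 40
  G11 = MIN(-20, -20) = -20
  D11 = MIN(40, -20) = -20
  G9 = MIN(-20, -20) = -20
  F10 = -20 - -20 = 0
  G3 = ABS(0) = 0
  F1 = ABS(0) = 0
  H11 = MIN(-4, -5) = -5
  A10 = -5 - 0 = -5
  F2 = -5 * 0 = 0

Second demand — change propagation:
  G5: re-runs because D4 1->-1; new result -6.
  H2: re-runs because D4 1->-1; new result -5 (unchanged).
  D2: re-runs because G5 -4->-6; new result 30.
  B4: re-runs because D2 20->30; new result -30.
  B2: re-runs because B4 -20->-30; new result -30.
  C9: re-runs because D2 20->30; B4 -20->-30; new result 60.
  E2: re-runs because C9 40->60; new result 60.
  G11: re-runs because B2 -20->-30; B4 -20->-30; new result -30.
  D11: re-runs because E2 40->60; G11 -20->-30; new result -30.
  G9: re-runs because G11 -20->-30; D11 -20->-30; new result -30.
  F10: re-runs because G9 -20->-30; G11 -20->-30; new result 0 (unchanged).
  G3: re-examined; everything it read last time is the same (F10 unchanged) — cache 0 kept, no run.
  F1: re-examined; everything it read last time is the same (G3 unchanged) — cache 0 kept, no run.
  H11: re-runs because G5 -4->-6; new result -6.
  A10: re-runs because H11 -5->-6; new result -6.
  F2: re-runs because A10 -5->-6; new result 0 (unchanged).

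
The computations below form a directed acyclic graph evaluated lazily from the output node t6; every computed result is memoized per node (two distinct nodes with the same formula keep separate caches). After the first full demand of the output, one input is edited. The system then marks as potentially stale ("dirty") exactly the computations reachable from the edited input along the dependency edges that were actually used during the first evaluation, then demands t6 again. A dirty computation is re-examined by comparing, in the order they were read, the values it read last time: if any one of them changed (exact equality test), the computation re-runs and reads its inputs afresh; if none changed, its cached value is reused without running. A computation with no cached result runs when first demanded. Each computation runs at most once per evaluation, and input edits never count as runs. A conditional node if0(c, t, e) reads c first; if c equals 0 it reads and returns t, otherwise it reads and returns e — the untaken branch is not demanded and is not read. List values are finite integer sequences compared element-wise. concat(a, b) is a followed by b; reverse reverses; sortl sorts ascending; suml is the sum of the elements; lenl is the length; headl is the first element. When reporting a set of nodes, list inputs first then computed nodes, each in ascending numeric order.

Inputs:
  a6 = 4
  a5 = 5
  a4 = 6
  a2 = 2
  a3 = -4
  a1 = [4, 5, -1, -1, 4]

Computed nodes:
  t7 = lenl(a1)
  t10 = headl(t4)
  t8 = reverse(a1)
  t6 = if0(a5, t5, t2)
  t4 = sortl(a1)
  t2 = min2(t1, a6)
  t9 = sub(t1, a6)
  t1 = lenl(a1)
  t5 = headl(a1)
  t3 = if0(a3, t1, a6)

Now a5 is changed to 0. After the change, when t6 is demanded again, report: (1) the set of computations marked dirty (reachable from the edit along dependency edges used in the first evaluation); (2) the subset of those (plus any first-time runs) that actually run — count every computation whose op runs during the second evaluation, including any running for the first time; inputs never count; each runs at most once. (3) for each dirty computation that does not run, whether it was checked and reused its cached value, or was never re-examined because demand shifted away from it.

First demand of the output computes:
  t1 = lenl([4, 5, -1, -1, 4]) = 5
  t2 = min2(5, 4) = 4
  t6 = if0(a5=5 -> else branch t2) = 4

After the edit, cleaning proceeds:
  t5: had never run; runs now, result 4.
  t6: a read changed (a5 5->0) — executes, giving 4 — identical to its old value.

Note the branch switch — t5 had no cache and runs now for the first time.

The edit dirties: t6.
2 computations run: t5, t6.
No dirty computation escaped a run.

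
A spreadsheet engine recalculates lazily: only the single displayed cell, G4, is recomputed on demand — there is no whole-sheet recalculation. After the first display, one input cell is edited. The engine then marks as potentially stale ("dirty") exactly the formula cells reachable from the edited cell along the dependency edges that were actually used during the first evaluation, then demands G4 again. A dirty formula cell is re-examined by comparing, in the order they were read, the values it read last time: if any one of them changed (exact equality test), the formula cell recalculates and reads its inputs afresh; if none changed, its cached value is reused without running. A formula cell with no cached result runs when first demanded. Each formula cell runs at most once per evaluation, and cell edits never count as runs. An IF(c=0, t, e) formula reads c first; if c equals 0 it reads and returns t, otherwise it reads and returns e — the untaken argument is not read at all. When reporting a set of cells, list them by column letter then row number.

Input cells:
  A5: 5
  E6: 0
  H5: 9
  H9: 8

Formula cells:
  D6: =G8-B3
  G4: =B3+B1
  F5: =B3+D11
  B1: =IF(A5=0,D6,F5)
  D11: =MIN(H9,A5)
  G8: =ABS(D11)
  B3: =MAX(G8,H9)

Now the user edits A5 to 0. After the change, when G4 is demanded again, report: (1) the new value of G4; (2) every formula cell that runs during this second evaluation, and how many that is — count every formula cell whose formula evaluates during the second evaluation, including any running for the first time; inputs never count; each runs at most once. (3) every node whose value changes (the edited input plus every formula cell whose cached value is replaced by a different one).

New value of G4: 0.
Formula cells that run: B1, B3, D6, D11, G4, G8 — 6 in total.
Values that change: A5, B1, D11, G4, G8.
Key observation: a condition flipped, so demand moved to the other branch — F5 is never re-examined.

First evaluation (everything demanded from the output):
  D11 = MIN(8, 5) = 5
  G8 = ABS(5) = 5
  B3 = MAX(5, 8) = 8
  F5 = 8 + 5 = 13
  B1 = IF(A5=0: A5=5 -> else branch F5) = 13
  G4 = 8 + 13 = 21

Propagation after the edit:
  D11: runs — A5 5->0; result 0.
  G8: runs — D11 5->0; result 0.
  B3: runs — G8 5->0; result 8 (same value as before).
  D6: demanded for the first time — runs, produces -8.
  F5: marked dirty but never re-examined — demand shifted away from it.
  B1: runs — A5 5->0; result -8.
  G4: runs — B1 13->-8; result 0.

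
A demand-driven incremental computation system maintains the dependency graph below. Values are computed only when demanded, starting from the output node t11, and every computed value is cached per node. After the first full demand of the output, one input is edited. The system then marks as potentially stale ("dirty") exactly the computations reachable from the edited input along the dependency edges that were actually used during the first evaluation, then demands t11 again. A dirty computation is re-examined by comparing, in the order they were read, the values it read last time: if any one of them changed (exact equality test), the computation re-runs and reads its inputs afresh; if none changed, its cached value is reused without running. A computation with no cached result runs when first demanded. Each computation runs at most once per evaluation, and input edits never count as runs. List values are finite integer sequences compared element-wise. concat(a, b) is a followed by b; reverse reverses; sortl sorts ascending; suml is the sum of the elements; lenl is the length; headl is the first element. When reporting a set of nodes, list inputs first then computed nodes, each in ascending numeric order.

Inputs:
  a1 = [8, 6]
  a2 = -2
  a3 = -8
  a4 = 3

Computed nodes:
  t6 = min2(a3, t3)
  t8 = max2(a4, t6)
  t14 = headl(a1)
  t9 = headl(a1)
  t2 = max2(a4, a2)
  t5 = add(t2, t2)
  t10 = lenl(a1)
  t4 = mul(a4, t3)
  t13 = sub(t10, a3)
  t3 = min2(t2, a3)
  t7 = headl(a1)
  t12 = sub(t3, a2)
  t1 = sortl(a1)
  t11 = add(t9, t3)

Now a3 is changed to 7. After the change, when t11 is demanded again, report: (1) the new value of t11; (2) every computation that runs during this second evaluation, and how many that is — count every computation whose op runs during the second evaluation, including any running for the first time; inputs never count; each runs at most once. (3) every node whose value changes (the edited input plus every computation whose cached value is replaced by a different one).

First evaluation (everything demanded from the output):
  t2 = max2(3, -2) = 3
  t3 = min2(3, -8) = -8
  t9 = headl([8, 6]) = 8
  t11 = add(8, -8) = 0

Propagation after the edit:
  t3: runs — a3 -8->7; result 3.
  t11: runs — t3 -8->3; result 11.

New value of t11: 11.
Computations that run: t3, t11 — 2 in total.
Values that change: a3, t3, t11.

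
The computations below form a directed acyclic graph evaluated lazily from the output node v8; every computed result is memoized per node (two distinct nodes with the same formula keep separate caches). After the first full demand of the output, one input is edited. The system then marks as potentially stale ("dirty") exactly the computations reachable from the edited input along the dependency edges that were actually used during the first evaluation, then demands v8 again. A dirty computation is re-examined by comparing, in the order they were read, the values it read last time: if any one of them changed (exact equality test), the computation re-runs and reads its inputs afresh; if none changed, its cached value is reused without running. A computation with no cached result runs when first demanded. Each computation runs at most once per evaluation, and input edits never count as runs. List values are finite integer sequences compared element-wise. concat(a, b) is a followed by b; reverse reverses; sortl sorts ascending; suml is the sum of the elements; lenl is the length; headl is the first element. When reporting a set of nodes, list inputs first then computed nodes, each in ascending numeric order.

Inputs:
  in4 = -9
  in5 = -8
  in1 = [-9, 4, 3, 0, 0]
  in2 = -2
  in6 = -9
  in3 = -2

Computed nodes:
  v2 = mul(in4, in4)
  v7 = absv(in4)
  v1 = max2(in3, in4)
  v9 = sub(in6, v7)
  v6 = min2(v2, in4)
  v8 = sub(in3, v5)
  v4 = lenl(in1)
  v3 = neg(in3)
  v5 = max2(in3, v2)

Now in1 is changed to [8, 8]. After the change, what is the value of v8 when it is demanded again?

Demanding v8 again yields -83.
Note the shortcut — in1 feeds only undemanded nodes, so no recomputation happens.

First demand of the output computes:
  v2 = mul(-9, -9) = 81
  v5 = max2(-2, 81) = 81
  v8 = sub(-2, 81) = -83

After the edit, cleaning proceeds:
  in1 only reaches undemanded nodes; the second demand re-runs nothing.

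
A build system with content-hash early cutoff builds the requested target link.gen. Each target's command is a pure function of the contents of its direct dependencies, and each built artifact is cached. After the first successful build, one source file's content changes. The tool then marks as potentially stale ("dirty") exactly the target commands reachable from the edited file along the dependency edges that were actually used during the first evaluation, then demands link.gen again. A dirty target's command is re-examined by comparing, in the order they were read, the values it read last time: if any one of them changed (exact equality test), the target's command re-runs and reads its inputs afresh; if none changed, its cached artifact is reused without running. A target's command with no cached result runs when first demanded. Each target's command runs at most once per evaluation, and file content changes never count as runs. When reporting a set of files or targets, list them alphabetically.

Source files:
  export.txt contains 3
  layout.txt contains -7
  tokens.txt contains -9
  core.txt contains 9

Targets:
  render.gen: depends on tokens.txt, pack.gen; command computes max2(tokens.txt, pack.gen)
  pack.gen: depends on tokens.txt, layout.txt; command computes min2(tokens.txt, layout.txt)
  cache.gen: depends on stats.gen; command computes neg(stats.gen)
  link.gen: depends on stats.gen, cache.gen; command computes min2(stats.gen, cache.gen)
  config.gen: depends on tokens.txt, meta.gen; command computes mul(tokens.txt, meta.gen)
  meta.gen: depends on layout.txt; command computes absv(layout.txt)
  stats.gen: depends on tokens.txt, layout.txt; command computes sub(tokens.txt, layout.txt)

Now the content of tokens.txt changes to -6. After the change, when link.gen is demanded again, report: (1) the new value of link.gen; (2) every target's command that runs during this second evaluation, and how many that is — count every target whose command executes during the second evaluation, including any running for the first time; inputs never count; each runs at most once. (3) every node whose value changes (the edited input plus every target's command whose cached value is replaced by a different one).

New value of link.gen: -1.
Target commands that run: cache.gen, link.gen, stats.gen — 3 in total.
Values that change: cache.gen, link.gen, stats.gen, tokens.txt.

First evaluation (everything demanded from the output):
  stats.gen = sub(-9, -7) = -2
  cache.gen = neg(-2) = 2
  link.gen = min2(-2, 2) = -2

Propagation after the edit:
  stats.gen: runs — tokens.txt -9->-6; result 1.
  cache.gen: runs — stats.gen -2->1; result -1.
  link.gen: runs — stats.gen -2->1; cache.gen 2->-1; result -1.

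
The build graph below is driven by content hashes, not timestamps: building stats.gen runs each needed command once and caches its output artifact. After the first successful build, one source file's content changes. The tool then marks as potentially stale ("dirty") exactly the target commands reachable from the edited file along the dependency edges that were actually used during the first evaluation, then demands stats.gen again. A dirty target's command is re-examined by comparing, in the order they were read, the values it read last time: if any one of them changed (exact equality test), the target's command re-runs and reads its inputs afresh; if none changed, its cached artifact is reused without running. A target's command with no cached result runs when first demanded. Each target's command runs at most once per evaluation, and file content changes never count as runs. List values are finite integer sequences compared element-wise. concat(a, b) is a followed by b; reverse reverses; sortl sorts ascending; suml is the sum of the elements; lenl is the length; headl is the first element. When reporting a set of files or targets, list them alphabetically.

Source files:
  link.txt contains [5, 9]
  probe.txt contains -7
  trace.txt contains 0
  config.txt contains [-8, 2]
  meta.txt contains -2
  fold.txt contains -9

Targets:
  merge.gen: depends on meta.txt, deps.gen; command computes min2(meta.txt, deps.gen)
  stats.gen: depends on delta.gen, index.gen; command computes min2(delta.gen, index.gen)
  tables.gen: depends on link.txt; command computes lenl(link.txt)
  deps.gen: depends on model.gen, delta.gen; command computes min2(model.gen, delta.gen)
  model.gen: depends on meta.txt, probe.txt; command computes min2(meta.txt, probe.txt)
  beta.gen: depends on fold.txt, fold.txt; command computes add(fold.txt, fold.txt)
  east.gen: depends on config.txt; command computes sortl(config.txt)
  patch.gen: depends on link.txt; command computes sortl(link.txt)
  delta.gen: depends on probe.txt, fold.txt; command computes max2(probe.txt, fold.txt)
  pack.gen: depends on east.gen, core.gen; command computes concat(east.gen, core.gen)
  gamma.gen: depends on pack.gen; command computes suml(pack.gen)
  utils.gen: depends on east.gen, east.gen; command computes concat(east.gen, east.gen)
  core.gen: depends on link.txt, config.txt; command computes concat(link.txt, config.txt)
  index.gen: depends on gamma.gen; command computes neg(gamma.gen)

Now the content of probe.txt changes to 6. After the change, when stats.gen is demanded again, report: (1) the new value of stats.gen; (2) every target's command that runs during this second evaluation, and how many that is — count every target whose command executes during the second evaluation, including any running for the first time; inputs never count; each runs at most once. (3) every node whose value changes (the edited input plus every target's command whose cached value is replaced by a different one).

Initial pass — values computed on the first demand:
  core.gen = concat([5, 9], [-8, 2]) = [5, 9, -8, 2]
  delta.gen = max2(-7, -9) = -7
  east.gen = sortl([-8, 2]) = [-8, 2]
  pack.gen = concat([-8, 2], [5, 9, -8, 2]) = [-8, 2, 5, 9, -8, 2]
  gamma.gen = suml([-8, 2, 5, 9, -8, 2]) = 2
  index.gen = neg(2) = -2
  stats.gen = min2(-7, -2) = -7

Second demand — change propagation:
  delta.gen: re-runs because probe.txt -7->6; new result 6.
  stats.gen: re-runs because delta.gen -7->6; new result -2.

stats.gen now evaluates to -2.
Run set: delta.gen, stats.gen (2 run).
Changed values: delta.gen, probe.txt, stats.gen.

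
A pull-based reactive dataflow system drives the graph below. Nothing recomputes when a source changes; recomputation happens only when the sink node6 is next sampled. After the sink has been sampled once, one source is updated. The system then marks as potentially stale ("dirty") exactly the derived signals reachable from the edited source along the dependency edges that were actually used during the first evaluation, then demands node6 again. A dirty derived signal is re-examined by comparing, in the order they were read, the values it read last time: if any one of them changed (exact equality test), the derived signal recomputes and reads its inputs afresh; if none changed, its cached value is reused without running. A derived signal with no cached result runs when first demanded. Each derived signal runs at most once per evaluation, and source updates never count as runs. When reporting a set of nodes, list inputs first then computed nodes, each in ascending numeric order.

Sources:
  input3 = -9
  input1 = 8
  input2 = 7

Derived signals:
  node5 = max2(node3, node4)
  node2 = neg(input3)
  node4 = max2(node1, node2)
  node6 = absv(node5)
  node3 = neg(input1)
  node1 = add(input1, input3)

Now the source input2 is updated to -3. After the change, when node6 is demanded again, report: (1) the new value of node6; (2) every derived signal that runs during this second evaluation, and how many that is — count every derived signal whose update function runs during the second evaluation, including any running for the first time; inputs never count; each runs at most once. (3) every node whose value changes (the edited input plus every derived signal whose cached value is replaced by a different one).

First evaluation (everything demanded from the output):
  node1 = add(8, -9) = -1
  node2 = neg(-9) = 9
  node3 = neg(8) = -8
  node4 = max2(-1, 9) = 9
  node5 = max2(-8, 9) = 9
  node6 = absv(9) = 9

Propagation after the edit:
  input2 feeds no computation that the output demands — nothing is marked dirty and nothing runs.

Key observation: input2 is never demanded by the output, so the edit triggers no recomputation at all.

New value of node6: 9.
Derived signals that run: none — 0 in total.
Values that change: input2.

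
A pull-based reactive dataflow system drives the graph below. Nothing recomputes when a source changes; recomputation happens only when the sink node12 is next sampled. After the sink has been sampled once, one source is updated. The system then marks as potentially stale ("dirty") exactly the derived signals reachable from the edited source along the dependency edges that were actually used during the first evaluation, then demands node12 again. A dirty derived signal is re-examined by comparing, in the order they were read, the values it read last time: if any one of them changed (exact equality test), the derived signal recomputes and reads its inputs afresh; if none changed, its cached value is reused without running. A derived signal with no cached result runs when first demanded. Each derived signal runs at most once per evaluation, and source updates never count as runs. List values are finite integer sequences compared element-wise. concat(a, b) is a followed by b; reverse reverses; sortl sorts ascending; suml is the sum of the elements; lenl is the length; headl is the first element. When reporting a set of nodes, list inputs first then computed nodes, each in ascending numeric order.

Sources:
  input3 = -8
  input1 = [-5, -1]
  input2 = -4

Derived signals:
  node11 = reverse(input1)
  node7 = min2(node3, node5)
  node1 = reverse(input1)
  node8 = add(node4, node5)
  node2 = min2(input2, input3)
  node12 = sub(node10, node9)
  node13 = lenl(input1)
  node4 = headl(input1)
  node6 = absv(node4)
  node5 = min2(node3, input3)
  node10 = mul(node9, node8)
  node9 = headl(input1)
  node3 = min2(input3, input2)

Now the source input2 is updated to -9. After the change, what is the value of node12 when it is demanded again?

New value of node12: 75.

First evaluation (everything demanded from the output):
  node3 = min2(-8, -4) = -8
  node4 = headl([-5, -1]) = -5
  node5 = min2(-8, -8) = -8
  node8 = add(-5, -8) = -13
  node9 = headl([-5, -1]) = -5
  node10 = mul(-5, -13) = 65
  node12 = sub(65, -5) = 70

Propagation after the edit:
  node3: runs — input2 -4->-9; result -9.
  node5: runs — node3 -8->-9; result -9.
  node8: runs — node5 -8->-9; result -14.
  node10: runs — node8 -13->-14; result 70.
  node12: runs — node10 65->70; result 75.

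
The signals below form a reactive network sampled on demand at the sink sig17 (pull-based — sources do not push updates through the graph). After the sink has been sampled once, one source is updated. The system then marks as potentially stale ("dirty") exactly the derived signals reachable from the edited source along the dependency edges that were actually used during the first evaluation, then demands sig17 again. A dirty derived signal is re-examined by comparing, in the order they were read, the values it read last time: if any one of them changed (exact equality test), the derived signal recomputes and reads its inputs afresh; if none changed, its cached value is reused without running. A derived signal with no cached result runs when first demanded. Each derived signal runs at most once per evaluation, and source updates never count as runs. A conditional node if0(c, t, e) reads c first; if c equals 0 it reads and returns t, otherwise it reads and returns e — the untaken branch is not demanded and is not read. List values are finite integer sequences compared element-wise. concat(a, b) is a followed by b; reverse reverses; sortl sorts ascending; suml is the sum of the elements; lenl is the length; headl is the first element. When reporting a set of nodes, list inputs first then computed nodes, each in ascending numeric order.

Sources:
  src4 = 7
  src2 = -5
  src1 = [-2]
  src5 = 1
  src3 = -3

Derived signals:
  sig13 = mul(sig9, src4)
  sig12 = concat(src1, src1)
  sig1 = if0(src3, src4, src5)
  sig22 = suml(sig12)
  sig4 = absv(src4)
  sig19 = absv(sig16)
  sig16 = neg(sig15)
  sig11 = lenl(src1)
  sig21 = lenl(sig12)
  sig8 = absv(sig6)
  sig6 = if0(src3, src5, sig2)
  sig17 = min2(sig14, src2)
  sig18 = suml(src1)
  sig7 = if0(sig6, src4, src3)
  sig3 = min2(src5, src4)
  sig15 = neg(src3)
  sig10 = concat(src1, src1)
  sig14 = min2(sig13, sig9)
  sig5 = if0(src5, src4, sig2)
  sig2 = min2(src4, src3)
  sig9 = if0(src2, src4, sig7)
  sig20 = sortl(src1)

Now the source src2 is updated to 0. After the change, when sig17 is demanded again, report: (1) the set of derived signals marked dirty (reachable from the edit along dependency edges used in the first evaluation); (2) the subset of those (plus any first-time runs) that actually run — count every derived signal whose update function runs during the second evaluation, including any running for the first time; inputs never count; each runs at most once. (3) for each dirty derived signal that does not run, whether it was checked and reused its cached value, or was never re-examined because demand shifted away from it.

Dirty set: sig9, sig13, sig14, sig17.
Run set: sig9, sig13, sig14, sig17 (4 run).
All dirty derived signals ended up running.

Initial pass — values computed on the first demand:
  sig2 = min2(7, -3) = -3
  sig6 = if0(src3=-3 -> else branch sig2) = -3
  sig7 = if0(sig6=-3 -> else branch src3) = -3
  sig9 = if0(src2=-5 -> else branch sig7) = -3
  sig13 = mul(-3, 7) = -21
  sig14 = min2(-21, -3) = -21
  sig17 = min2(-21, -5) = -21

Second demand — change propagation:
  sig9: re-runs because src2 -5->0; new result 7.
  sig13: re-runs because sig9 -3->7; new result 49.
  sig14: re-runs because sig13 -21->49; sig9 -3->7; new result 7.
  sig17: re-runs because sig14 -21->7; src2 -5->0; new result 0.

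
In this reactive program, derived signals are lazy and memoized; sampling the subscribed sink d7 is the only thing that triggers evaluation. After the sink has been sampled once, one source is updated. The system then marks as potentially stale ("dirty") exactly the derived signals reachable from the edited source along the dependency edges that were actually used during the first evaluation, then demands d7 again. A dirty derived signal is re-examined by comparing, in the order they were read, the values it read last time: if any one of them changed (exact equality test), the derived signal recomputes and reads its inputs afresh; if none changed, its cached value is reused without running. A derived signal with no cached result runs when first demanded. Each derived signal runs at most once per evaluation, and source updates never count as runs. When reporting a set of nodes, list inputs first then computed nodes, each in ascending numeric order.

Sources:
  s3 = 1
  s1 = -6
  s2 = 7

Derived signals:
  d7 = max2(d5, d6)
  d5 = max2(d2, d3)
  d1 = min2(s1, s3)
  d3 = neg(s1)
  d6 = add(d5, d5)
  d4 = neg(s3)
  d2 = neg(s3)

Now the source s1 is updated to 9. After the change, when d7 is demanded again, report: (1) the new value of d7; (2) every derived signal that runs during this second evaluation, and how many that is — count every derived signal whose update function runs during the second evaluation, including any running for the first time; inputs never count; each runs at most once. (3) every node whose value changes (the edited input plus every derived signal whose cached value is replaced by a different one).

Demanding d7 again yields -1.
4 derived signals run: d3, d5, d6, d7.
The nodes whose values change: s1, d3, d5, d6, d7.

First demand of the output computes:
  d2 = neg(1) = -1
  d3 = neg(-6) = 6
  d5 = max2(-1, 6) = 6
  d6 = add(6, 6) = 12
  d7 = max2(6, 12) = 12

After the edit, cleaning proceeds:
  d3: a read changed (s1 -6->9) — executes, giving -9.
  d5: a read changed (d3 6->-9) — executes, giving -1.
  d6: a read changed (d5 6->-1; d5 6->-1) — executes, giving -2.
  d7: a read changed (d5 6->-1; d6 12->-2) — executes, giving -1.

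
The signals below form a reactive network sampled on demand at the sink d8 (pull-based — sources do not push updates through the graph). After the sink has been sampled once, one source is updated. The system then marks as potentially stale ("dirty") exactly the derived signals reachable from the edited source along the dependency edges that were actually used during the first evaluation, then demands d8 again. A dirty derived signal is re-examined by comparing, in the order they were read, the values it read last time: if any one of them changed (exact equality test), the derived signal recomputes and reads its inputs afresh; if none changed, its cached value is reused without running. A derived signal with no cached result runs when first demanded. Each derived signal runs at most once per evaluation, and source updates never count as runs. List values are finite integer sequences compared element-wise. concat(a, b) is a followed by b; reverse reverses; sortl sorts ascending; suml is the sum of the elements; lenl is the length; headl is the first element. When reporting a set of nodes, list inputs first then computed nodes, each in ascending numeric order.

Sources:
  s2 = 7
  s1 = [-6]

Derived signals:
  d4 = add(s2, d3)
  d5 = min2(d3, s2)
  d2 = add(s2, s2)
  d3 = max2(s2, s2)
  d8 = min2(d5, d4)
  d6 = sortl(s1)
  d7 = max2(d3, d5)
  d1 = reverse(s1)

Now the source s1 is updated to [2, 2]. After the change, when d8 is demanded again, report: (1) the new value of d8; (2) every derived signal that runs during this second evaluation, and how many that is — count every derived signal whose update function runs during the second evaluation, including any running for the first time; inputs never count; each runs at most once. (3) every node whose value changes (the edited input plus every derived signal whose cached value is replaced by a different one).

Initial pass — values computed on the first demand:
  d3 = max2(7, 7) = 7
  d4 = add(7, 7) = 14
  d5 = min2(7, 7) = 7
  d8 = min2(7, 14) = 7

Second demand — change propagation:
  no demanded computation ever read s1, so the edit dirties nothing and nothing runs.

The important point: nothing the output needs ever reads s1, so the edit is invisible to it.

d8 now evaluates to 7.
Run set: none (0 run).
Changed values: s1.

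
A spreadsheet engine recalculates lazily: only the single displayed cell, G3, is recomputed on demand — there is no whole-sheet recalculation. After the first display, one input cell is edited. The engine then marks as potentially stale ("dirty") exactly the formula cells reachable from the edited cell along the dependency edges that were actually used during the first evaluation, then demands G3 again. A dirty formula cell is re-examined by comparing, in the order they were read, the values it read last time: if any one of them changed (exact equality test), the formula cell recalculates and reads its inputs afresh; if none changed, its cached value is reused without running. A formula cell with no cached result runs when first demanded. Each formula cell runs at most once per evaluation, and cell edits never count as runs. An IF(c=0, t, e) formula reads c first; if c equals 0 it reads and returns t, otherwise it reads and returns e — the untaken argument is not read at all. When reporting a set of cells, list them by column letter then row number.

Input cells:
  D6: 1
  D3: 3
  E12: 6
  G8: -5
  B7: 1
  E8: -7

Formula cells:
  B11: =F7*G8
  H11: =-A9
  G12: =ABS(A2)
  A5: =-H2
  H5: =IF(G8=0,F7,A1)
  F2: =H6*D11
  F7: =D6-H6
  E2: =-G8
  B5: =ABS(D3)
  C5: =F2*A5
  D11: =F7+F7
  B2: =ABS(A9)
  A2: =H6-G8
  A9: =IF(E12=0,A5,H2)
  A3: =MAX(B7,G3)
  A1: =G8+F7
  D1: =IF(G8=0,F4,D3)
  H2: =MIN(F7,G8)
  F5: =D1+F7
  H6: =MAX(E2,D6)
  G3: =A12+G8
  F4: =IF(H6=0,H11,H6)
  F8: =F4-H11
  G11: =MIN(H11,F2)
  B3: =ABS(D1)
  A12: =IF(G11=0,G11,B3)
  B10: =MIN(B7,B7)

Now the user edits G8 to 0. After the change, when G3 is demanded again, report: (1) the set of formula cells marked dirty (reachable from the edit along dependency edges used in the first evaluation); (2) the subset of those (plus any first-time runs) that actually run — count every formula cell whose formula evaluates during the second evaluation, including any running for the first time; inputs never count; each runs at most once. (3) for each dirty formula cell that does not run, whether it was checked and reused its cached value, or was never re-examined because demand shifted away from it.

First evaluation (everything demanded from the output):
  D1 = IF(G8=0: G8=-5 -> else branch D3) = 3
  B3 = ABS(3) = 3
  E2 = -(-5) = 5
  H6 = MAX(5, 1) = 5
  F7 = 1 - 5 = -4
  D11 = -4 + -4 = -8
  F2 = 5 * -8 = -40
  H2 = MIN(-4, -5) = -5
  A9 = IF(E12=0: E12=6 -> else branch H2) = -5
  H11 = -(-5) = 5
  G11 = MIN(5, -40) = -40
  A12 = IF(G11=0: G11=-40 -> else branch B3) = 3
  G3 = 3 + -5 = -2

Propagation after the edit:
  D1: marked dirty but never re-examined — demand shifted away from it.
  B3: marked dirty but never re-examined — demand shifted away from it.
  E2: runs — G8 -5->0; result 0.
  H6: runs — E2 5->0; result 1.
  F7: runs — H6 5->1; result 0.
  D11: runs — F7 -4->0; F7 -4->0; result 0.
  F2: runs — H6 5->1; D11 -8->0; result 0.
  H2: runs — F7 -4->0; G8 -5->0; result 0.
  A9: runs — H2 -5->0; result 0.
  H11: runs — A9 -5->0; result 0.
  G11: runs — H11 5->0; F2 -40->0; result 0.
  A12: runs — G11 -40->0; result 0.
  G3: runs — A12 3->0; G8 -5->0; result 0.

Key observation: a condition flipped, so demand moved to the other branch — B3, D1 are never re-examined.

Marked dirty: A9, A12, B3, D1, D11, E2, F2, F7, G3, G11, H2, H6, H11.
Formula cells that run: A9, A12, D11, E2, F2, F7, G3, G11, H2, H6, H11 — 11 in total.
Never re-examined (demand shifted away): B3, D1.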